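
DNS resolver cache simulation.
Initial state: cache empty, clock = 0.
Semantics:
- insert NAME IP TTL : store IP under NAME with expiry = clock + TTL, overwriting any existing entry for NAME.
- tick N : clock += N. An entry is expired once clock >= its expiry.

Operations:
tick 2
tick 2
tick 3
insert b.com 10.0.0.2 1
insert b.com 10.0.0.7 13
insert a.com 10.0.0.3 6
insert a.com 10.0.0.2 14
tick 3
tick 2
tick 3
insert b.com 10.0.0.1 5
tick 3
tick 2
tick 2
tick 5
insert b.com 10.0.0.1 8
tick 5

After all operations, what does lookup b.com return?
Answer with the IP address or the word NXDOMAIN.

Answer: 10.0.0.1

Derivation:
Op 1: tick 2 -> clock=2.
Op 2: tick 2 -> clock=4.
Op 3: tick 3 -> clock=7.
Op 4: insert b.com -> 10.0.0.2 (expiry=7+1=8). clock=7
Op 5: insert b.com -> 10.0.0.7 (expiry=7+13=20). clock=7
Op 6: insert a.com -> 10.0.0.3 (expiry=7+6=13). clock=7
Op 7: insert a.com -> 10.0.0.2 (expiry=7+14=21). clock=7
Op 8: tick 3 -> clock=10.
Op 9: tick 2 -> clock=12.
Op 10: tick 3 -> clock=15.
Op 11: insert b.com -> 10.0.0.1 (expiry=15+5=20). clock=15
Op 12: tick 3 -> clock=18.
Op 13: tick 2 -> clock=20. purged={b.com}
Op 14: tick 2 -> clock=22. purged={a.com}
Op 15: tick 5 -> clock=27.
Op 16: insert b.com -> 10.0.0.1 (expiry=27+8=35). clock=27
Op 17: tick 5 -> clock=32.
lookup b.com: present, ip=10.0.0.1 expiry=35 > clock=32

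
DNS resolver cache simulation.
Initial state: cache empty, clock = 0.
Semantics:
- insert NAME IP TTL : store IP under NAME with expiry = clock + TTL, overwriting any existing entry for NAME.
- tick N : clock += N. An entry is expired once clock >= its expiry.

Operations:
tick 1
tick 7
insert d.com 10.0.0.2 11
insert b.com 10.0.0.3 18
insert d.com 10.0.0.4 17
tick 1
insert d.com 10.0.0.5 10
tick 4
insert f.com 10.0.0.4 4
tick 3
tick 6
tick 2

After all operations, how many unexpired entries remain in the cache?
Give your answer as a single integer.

Answer: 1

Derivation:
Op 1: tick 1 -> clock=1.
Op 2: tick 7 -> clock=8.
Op 3: insert d.com -> 10.0.0.2 (expiry=8+11=19). clock=8
Op 4: insert b.com -> 10.0.0.3 (expiry=8+18=26). clock=8
Op 5: insert d.com -> 10.0.0.4 (expiry=8+17=25). clock=8
Op 6: tick 1 -> clock=9.
Op 7: insert d.com -> 10.0.0.5 (expiry=9+10=19). clock=9
Op 8: tick 4 -> clock=13.
Op 9: insert f.com -> 10.0.0.4 (expiry=13+4=17). clock=13
Op 10: tick 3 -> clock=16.
Op 11: tick 6 -> clock=22. purged={d.com,f.com}
Op 12: tick 2 -> clock=24.
Final cache (unexpired): {b.com} -> size=1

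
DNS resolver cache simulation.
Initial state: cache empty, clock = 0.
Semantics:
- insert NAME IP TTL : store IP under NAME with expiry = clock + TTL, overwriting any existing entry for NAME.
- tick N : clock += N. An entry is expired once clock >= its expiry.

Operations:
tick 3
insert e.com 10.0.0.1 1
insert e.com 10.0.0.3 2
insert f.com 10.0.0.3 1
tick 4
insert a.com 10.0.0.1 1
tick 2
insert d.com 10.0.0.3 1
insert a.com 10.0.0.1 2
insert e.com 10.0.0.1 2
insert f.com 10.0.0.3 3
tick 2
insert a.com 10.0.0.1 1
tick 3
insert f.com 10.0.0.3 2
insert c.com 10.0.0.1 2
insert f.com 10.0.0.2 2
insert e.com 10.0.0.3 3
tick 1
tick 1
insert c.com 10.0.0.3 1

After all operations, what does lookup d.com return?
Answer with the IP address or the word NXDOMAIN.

Op 1: tick 3 -> clock=3.
Op 2: insert e.com -> 10.0.0.1 (expiry=3+1=4). clock=3
Op 3: insert e.com -> 10.0.0.3 (expiry=3+2=5). clock=3
Op 4: insert f.com -> 10.0.0.3 (expiry=3+1=4). clock=3
Op 5: tick 4 -> clock=7. purged={e.com,f.com}
Op 6: insert a.com -> 10.0.0.1 (expiry=7+1=8). clock=7
Op 7: tick 2 -> clock=9. purged={a.com}
Op 8: insert d.com -> 10.0.0.3 (expiry=9+1=10). clock=9
Op 9: insert a.com -> 10.0.0.1 (expiry=9+2=11). clock=9
Op 10: insert e.com -> 10.0.0.1 (expiry=9+2=11). clock=9
Op 11: insert f.com -> 10.0.0.3 (expiry=9+3=12). clock=9
Op 12: tick 2 -> clock=11. purged={a.com,d.com,e.com}
Op 13: insert a.com -> 10.0.0.1 (expiry=11+1=12). clock=11
Op 14: tick 3 -> clock=14. purged={a.com,f.com}
Op 15: insert f.com -> 10.0.0.3 (expiry=14+2=16). clock=14
Op 16: insert c.com -> 10.0.0.1 (expiry=14+2=16). clock=14
Op 17: insert f.com -> 10.0.0.2 (expiry=14+2=16). clock=14
Op 18: insert e.com -> 10.0.0.3 (expiry=14+3=17). clock=14
Op 19: tick 1 -> clock=15.
Op 20: tick 1 -> clock=16. purged={c.com,f.com}
Op 21: insert c.com -> 10.0.0.3 (expiry=16+1=17). clock=16
lookup d.com: not in cache (expired or never inserted)

Answer: NXDOMAIN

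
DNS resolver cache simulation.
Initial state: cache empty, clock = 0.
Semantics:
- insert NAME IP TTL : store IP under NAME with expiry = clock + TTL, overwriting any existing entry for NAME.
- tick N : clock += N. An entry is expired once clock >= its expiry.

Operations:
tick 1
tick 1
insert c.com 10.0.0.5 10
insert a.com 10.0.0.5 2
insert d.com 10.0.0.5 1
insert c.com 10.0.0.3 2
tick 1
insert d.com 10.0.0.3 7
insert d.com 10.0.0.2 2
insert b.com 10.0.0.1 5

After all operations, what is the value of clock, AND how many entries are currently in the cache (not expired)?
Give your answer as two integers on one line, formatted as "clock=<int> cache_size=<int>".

Op 1: tick 1 -> clock=1.
Op 2: tick 1 -> clock=2.
Op 3: insert c.com -> 10.0.0.5 (expiry=2+10=12). clock=2
Op 4: insert a.com -> 10.0.0.5 (expiry=2+2=4). clock=2
Op 5: insert d.com -> 10.0.0.5 (expiry=2+1=3). clock=2
Op 6: insert c.com -> 10.0.0.3 (expiry=2+2=4). clock=2
Op 7: tick 1 -> clock=3. purged={d.com}
Op 8: insert d.com -> 10.0.0.3 (expiry=3+7=10). clock=3
Op 9: insert d.com -> 10.0.0.2 (expiry=3+2=5). clock=3
Op 10: insert b.com -> 10.0.0.1 (expiry=3+5=8). clock=3
Final clock = 3
Final cache (unexpired): {a.com,b.com,c.com,d.com} -> size=4

Answer: clock=3 cache_size=4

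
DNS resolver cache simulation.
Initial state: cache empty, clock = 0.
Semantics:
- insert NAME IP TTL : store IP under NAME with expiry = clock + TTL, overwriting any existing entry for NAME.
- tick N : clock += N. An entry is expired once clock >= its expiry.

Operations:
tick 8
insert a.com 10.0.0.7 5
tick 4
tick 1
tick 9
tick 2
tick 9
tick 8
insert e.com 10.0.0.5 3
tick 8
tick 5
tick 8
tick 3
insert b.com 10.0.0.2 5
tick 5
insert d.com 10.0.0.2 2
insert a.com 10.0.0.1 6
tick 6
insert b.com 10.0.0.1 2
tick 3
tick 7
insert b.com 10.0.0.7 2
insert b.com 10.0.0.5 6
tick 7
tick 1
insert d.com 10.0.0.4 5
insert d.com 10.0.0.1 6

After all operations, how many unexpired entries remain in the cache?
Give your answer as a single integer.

Op 1: tick 8 -> clock=8.
Op 2: insert a.com -> 10.0.0.7 (expiry=8+5=13). clock=8
Op 3: tick 4 -> clock=12.
Op 4: tick 1 -> clock=13. purged={a.com}
Op 5: tick 9 -> clock=22.
Op 6: tick 2 -> clock=24.
Op 7: tick 9 -> clock=33.
Op 8: tick 8 -> clock=41.
Op 9: insert e.com -> 10.0.0.5 (expiry=41+3=44). clock=41
Op 10: tick 8 -> clock=49. purged={e.com}
Op 11: tick 5 -> clock=54.
Op 12: tick 8 -> clock=62.
Op 13: tick 3 -> clock=65.
Op 14: insert b.com -> 10.0.0.2 (expiry=65+5=70). clock=65
Op 15: tick 5 -> clock=70. purged={b.com}
Op 16: insert d.com -> 10.0.0.2 (expiry=70+2=72). clock=70
Op 17: insert a.com -> 10.0.0.1 (expiry=70+6=76). clock=70
Op 18: tick 6 -> clock=76. purged={a.com,d.com}
Op 19: insert b.com -> 10.0.0.1 (expiry=76+2=78). clock=76
Op 20: tick 3 -> clock=79. purged={b.com}
Op 21: tick 7 -> clock=86.
Op 22: insert b.com -> 10.0.0.7 (expiry=86+2=88). clock=86
Op 23: insert b.com -> 10.0.0.5 (expiry=86+6=92). clock=86
Op 24: tick 7 -> clock=93. purged={b.com}
Op 25: tick 1 -> clock=94.
Op 26: insert d.com -> 10.0.0.4 (expiry=94+5=99). clock=94
Op 27: insert d.com -> 10.0.0.1 (expiry=94+6=100). clock=94
Final cache (unexpired): {d.com} -> size=1

Answer: 1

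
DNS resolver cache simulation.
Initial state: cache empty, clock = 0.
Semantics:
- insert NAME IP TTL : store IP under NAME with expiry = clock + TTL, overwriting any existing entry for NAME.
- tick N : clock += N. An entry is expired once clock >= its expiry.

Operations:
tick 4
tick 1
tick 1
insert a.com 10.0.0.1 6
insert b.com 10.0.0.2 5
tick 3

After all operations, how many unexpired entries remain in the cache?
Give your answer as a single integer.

Answer: 2

Derivation:
Op 1: tick 4 -> clock=4.
Op 2: tick 1 -> clock=5.
Op 3: tick 1 -> clock=6.
Op 4: insert a.com -> 10.0.0.1 (expiry=6+6=12). clock=6
Op 5: insert b.com -> 10.0.0.2 (expiry=6+5=11). clock=6
Op 6: tick 3 -> clock=9.
Final cache (unexpired): {a.com,b.com} -> size=2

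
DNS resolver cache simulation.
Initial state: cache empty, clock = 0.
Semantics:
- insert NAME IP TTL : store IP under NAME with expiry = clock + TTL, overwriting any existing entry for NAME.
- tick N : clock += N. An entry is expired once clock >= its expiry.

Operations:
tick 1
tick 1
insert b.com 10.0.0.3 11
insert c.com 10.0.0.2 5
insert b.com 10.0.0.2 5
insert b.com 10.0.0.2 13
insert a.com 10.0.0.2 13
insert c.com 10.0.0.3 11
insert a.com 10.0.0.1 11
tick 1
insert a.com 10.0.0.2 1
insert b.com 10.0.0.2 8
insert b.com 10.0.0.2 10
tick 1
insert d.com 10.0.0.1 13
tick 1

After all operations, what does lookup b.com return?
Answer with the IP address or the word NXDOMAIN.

Answer: 10.0.0.2

Derivation:
Op 1: tick 1 -> clock=1.
Op 2: tick 1 -> clock=2.
Op 3: insert b.com -> 10.0.0.3 (expiry=2+11=13). clock=2
Op 4: insert c.com -> 10.0.0.2 (expiry=2+5=7). clock=2
Op 5: insert b.com -> 10.0.0.2 (expiry=2+5=7). clock=2
Op 6: insert b.com -> 10.0.0.2 (expiry=2+13=15). clock=2
Op 7: insert a.com -> 10.0.0.2 (expiry=2+13=15). clock=2
Op 8: insert c.com -> 10.0.0.3 (expiry=2+11=13). clock=2
Op 9: insert a.com -> 10.0.0.1 (expiry=2+11=13). clock=2
Op 10: tick 1 -> clock=3.
Op 11: insert a.com -> 10.0.0.2 (expiry=3+1=4). clock=3
Op 12: insert b.com -> 10.0.0.2 (expiry=3+8=11). clock=3
Op 13: insert b.com -> 10.0.0.2 (expiry=3+10=13). clock=3
Op 14: tick 1 -> clock=4. purged={a.com}
Op 15: insert d.com -> 10.0.0.1 (expiry=4+13=17). clock=4
Op 16: tick 1 -> clock=5.
lookup b.com: present, ip=10.0.0.2 expiry=13 > clock=5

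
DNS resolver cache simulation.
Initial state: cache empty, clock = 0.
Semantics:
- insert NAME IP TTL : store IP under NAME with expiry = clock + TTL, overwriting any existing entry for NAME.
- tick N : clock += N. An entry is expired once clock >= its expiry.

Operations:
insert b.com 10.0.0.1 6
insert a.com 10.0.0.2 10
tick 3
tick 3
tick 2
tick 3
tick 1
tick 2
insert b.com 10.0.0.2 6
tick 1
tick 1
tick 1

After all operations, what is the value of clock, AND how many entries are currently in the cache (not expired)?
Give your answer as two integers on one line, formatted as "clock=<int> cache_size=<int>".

Answer: clock=17 cache_size=1

Derivation:
Op 1: insert b.com -> 10.0.0.1 (expiry=0+6=6). clock=0
Op 2: insert a.com -> 10.0.0.2 (expiry=0+10=10). clock=0
Op 3: tick 3 -> clock=3.
Op 4: tick 3 -> clock=6. purged={b.com}
Op 5: tick 2 -> clock=8.
Op 6: tick 3 -> clock=11. purged={a.com}
Op 7: tick 1 -> clock=12.
Op 8: tick 2 -> clock=14.
Op 9: insert b.com -> 10.0.0.2 (expiry=14+6=20). clock=14
Op 10: tick 1 -> clock=15.
Op 11: tick 1 -> clock=16.
Op 12: tick 1 -> clock=17.
Final clock = 17
Final cache (unexpired): {b.com} -> size=1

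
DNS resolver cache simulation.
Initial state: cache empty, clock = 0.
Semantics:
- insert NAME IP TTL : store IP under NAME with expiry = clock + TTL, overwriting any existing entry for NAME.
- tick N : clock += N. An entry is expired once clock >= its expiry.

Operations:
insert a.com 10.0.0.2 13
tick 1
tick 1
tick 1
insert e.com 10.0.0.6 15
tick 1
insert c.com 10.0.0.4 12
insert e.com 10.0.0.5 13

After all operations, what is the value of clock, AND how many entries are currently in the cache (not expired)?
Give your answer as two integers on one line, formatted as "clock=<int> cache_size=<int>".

Answer: clock=4 cache_size=3

Derivation:
Op 1: insert a.com -> 10.0.0.2 (expiry=0+13=13). clock=0
Op 2: tick 1 -> clock=1.
Op 3: tick 1 -> clock=2.
Op 4: tick 1 -> clock=3.
Op 5: insert e.com -> 10.0.0.6 (expiry=3+15=18). clock=3
Op 6: tick 1 -> clock=4.
Op 7: insert c.com -> 10.0.0.4 (expiry=4+12=16). clock=4
Op 8: insert e.com -> 10.0.0.5 (expiry=4+13=17). clock=4
Final clock = 4
Final cache (unexpired): {a.com,c.com,e.com} -> size=3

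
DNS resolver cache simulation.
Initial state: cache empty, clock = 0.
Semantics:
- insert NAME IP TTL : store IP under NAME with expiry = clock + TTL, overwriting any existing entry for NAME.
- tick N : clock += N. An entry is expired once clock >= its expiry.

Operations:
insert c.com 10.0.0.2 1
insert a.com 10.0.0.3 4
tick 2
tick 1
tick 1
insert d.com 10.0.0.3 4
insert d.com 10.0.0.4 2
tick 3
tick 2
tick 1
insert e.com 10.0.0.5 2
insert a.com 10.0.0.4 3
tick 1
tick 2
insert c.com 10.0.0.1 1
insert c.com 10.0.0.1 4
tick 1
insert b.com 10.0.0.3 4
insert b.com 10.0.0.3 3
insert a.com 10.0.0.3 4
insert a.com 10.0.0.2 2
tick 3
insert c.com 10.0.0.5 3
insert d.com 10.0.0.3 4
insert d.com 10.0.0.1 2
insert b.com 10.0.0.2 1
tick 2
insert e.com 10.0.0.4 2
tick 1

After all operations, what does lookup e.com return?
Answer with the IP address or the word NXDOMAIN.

Answer: 10.0.0.4

Derivation:
Op 1: insert c.com -> 10.0.0.2 (expiry=0+1=1). clock=0
Op 2: insert a.com -> 10.0.0.3 (expiry=0+4=4). clock=0
Op 3: tick 2 -> clock=2. purged={c.com}
Op 4: tick 1 -> clock=3.
Op 5: tick 1 -> clock=4. purged={a.com}
Op 6: insert d.com -> 10.0.0.3 (expiry=4+4=8). clock=4
Op 7: insert d.com -> 10.0.0.4 (expiry=4+2=6). clock=4
Op 8: tick 3 -> clock=7. purged={d.com}
Op 9: tick 2 -> clock=9.
Op 10: tick 1 -> clock=10.
Op 11: insert e.com -> 10.0.0.5 (expiry=10+2=12). clock=10
Op 12: insert a.com -> 10.0.0.4 (expiry=10+3=13). clock=10
Op 13: tick 1 -> clock=11.
Op 14: tick 2 -> clock=13. purged={a.com,e.com}
Op 15: insert c.com -> 10.0.0.1 (expiry=13+1=14). clock=13
Op 16: insert c.com -> 10.0.0.1 (expiry=13+4=17). clock=13
Op 17: tick 1 -> clock=14.
Op 18: insert b.com -> 10.0.0.3 (expiry=14+4=18). clock=14
Op 19: insert b.com -> 10.0.0.3 (expiry=14+3=17). clock=14
Op 20: insert a.com -> 10.0.0.3 (expiry=14+4=18). clock=14
Op 21: insert a.com -> 10.0.0.2 (expiry=14+2=16). clock=14
Op 22: tick 3 -> clock=17. purged={a.com,b.com,c.com}
Op 23: insert c.com -> 10.0.0.5 (expiry=17+3=20). clock=17
Op 24: insert d.com -> 10.0.0.3 (expiry=17+4=21). clock=17
Op 25: insert d.com -> 10.0.0.1 (expiry=17+2=19). clock=17
Op 26: insert b.com -> 10.0.0.2 (expiry=17+1=18). clock=17
Op 27: tick 2 -> clock=19. purged={b.com,d.com}
Op 28: insert e.com -> 10.0.0.4 (expiry=19+2=21). clock=19
Op 29: tick 1 -> clock=20. purged={c.com}
lookup e.com: present, ip=10.0.0.4 expiry=21 > clock=20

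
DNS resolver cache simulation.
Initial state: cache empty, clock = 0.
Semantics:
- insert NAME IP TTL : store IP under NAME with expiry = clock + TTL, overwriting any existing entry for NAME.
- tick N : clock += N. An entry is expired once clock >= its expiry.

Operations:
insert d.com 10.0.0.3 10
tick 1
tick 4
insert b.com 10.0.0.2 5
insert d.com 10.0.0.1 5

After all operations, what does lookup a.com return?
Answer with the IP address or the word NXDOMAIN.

Op 1: insert d.com -> 10.0.0.3 (expiry=0+10=10). clock=0
Op 2: tick 1 -> clock=1.
Op 3: tick 4 -> clock=5.
Op 4: insert b.com -> 10.0.0.2 (expiry=5+5=10). clock=5
Op 5: insert d.com -> 10.0.0.1 (expiry=5+5=10). clock=5
lookup a.com: not in cache (expired or never inserted)

Answer: NXDOMAIN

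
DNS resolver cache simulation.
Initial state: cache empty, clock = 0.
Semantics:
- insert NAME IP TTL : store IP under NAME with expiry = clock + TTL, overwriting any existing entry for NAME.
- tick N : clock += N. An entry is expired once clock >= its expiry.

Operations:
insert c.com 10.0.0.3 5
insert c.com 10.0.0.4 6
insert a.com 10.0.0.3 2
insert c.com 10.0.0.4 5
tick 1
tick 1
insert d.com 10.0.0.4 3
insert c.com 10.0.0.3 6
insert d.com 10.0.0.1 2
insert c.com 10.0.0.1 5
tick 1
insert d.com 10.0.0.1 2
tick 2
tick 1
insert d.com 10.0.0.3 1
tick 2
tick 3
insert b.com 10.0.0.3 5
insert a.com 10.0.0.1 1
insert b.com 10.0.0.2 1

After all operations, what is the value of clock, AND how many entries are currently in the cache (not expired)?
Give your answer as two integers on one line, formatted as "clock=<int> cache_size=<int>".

Answer: clock=11 cache_size=2

Derivation:
Op 1: insert c.com -> 10.0.0.3 (expiry=0+5=5). clock=0
Op 2: insert c.com -> 10.0.0.4 (expiry=0+6=6). clock=0
Op 3: insert a.com -> 10.0.0.3 (expiry=0+2=2). clock=0
Op 4: insert c.com -> 10.0.0.4 (expiry=0+5=5). clock=0
Op 5: tick 1 -> clock=1.
Op 6: tick 1 -> clock=2. purged={a.com}
Op 7: insert d.com -> 10.0.0.4 (expiry=2+3=5). clock=2
Op 8: insert c.com -> 10.0.0.3 (expiry=2+6=8). clock=2
Op 9: insert d.com -> 10.0.0.1 (expiry=2+2=4). clock=2
Op 10: insert c.com -> 10.0.0.1 (expiry=2+5=7). clock=2
Op 11: tick 1 -> clock=3.
Op 12: insert d.com -> 10.0.0.1 (expiry=3+2=5). clock=3
Op 13: tick 2 -> clock=5. purged={d.com}
Op 14: tick 1 -> clock=6.
Op 15: insert d.com -> 10.0.0.3 (expiry=6+1=7). clock=6
Op 16: tick 2 -> clock=8. purged={c.com,d.com}
Op 17: tick 3 -> clock=11.
Op 18: insert b.com -> 10.0.0.3 (expiry=11+5=16). clock=11
Op 19: insert a.com -> 10.0.0.1 (expiry=11+1=12). clock=11
Op 20: insert b.com -> 10.0.0.2 (expiry=11+1=12). clock=11
Final clock = 11
Final cache (unexpired): {a.com,b.com} -> size=2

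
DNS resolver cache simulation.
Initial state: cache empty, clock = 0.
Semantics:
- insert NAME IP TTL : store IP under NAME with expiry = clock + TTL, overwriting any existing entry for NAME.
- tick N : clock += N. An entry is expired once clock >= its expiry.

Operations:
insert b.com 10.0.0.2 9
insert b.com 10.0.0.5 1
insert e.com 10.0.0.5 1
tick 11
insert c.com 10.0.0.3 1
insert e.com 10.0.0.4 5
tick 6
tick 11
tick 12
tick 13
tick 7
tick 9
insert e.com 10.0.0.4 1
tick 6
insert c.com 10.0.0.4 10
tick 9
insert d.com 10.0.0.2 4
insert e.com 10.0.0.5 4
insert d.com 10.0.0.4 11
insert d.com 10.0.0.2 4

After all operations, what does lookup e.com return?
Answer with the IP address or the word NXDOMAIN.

Op 1: insert b.com -> 10.0.0.2 (expiry=0+9=9). clock=0
Op 2: insert b.com -> 10.0.0.5 (expiry=0+1=1). clock=0
Op 3: insert e.com -> 10.0.0.5 (expiry=0+1=1). clock=0
Op 4: tick 11 -> clock=11. purged={b.com,e.com}
Op 5: insert c.com -> 10.0.0.3 (expiry=11+1=12). clock=11
Op 6: insert e.com -> 10.0.0.4 (expiry=11+5=16). clock=11
Op 7: tick 6 -> clock=17. purged={c.com,e.com}
Op 8: tick 11 -> clock=28.
Op 9: tick 12 -> clock=40.
Op 10: tick 13 -> clock=53.
Op 11: tick 7 -> clock=60.
Op 12: tick 9 -> clock=69.
Op 13: insert e.com -> 10.0.0.4 (expiry=69+1=70). clock=69
Op 14: tick 6 -> clock=75. purged={e.com}
Op 15: insert c.com -> 10.0.0.4 (expiry=75+10=85). clock=75
Op 16: tick 9 -> clock=84.
Op 17: insert d.com -> 10.0.0.2 (expiry=84+4=88). clock=84
Op 18: insert e.com -> 10.0.0.5 (expiry=84+4=88). clock=84
Op 19: insert d.com -> 10.0.0.4 (expiry=84+11=95). clock=84
Op 20: insert d.com -> 10.0.0.2 (expiry=84+4=88). clock=84
lookup e.com: present, ip=10.0.0.5 expiry=88 > clock=84

Answer: 10.0.0.5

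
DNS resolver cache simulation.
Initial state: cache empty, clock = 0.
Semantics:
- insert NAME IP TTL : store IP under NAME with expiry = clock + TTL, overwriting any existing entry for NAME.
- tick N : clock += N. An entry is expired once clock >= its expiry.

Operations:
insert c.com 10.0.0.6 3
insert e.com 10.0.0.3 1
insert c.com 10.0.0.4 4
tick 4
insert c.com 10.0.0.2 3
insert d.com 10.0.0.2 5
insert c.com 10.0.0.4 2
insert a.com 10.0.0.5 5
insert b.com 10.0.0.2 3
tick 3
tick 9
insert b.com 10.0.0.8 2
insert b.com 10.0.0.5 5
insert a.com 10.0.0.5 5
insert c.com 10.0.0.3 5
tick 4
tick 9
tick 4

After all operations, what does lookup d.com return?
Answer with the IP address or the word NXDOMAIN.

Op 1: insert c.com -> 10.0.0.6 (expiry=0+3=3). clock=0
Op 2: insert e.com -> 10.0.0.3 (expiry=0+1=1). clock=0
Op 3: insert c.com -> 10.0.0.4 (expiry=0+4=4). clock=0
Op 4: tick 4 -> clock=4. purged={c.com,e.com}
Op 5: insert c.com -> 10.0.0.2 (expiry=4+3=7). clock=4
Op 6: insert d.com -> 10.0.0.2 (expiry=4+5=9). clock=4
Op 7: insert c.com -> 10.0.0.4 (expiry=4+2=6). clock=4
Op 8: insert a.com -> 10.0.0.5 (expiry=4+5=9). clock=4
Op 9: insert b.com -> 10.0.0.2 (expiry=4+3=7). clock=4
Op 10: tick 3 -> clock=7. purged={b.com,c.com}
Op 11: tick 9 -> clock=16. purged={a.com,d.com}
Op 12: insert b.com -> 10.0.0.8 (expiry=16+2=18). clock=16
Op 13: insert b.com -> 10.0.0.5 (expiry=16+5=21). clock=16
Op 14: insert a.com -> 10.0.0.5 (expiry=16+5=21). clock=16
Op 15: insert c.com -> 10.0.0.3 (expiry=16+5=21). clock=16
Op 16: tick 4 -> clock=20.
Op 17: tick 9 -> clock=29. purged={a.com,b.com,c.com}
Op 18: tick 4 -> clock=33.
lookup d.com: not in cache (expired or never inserted)

Answer: NXDOMAIN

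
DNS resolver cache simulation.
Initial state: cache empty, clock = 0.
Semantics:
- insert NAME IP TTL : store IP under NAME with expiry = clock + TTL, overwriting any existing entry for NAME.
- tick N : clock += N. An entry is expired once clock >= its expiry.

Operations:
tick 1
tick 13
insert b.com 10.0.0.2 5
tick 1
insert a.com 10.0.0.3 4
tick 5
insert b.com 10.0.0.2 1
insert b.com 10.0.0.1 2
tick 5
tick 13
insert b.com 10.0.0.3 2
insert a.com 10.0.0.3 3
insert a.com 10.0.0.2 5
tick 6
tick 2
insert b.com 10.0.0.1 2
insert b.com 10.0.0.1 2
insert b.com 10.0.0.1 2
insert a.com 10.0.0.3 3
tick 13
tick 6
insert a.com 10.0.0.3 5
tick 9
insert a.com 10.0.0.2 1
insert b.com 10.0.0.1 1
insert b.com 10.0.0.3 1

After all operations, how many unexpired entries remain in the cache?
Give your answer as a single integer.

Op 1: tick 1 -> clock=1.
Op 2: tick 13 -> clock=14.
Op 3: insert b.com -> 10.0.0.2 (expiry=14+5=19). clock=14
Op 4: tick 1 -> clock=15.
Op 5: insert a.com -> 10.0.0.3 (expiry=15+4=19). clock=15
Op 6: tick 5 -> clock=20. purged={a.com,b.com}
Op 7: insert b.com -> 10.0.0.2 (expiry=20+1=21). clock=20
Op 8: insert b.com -> 10.0.0.1 (expiry=20+2=22). clock=20
Op 9: tick 5 -> clock=25. purged={b.com}
Op 10: tick 13 -> clock=38.
Op 11: insert b.com -> 10.0.0.3 (expiry=38+2=40). clock=38
Op 12: insert a.com -> 10.0.0.3 (expiry=38+3=41). clock=38
Op 13: insert a.com -> 10.0.0.2 (expiry=38+5=43). clock=38
Op 14: tick 6 -> clock=44. purged={a.com,b.com}
Op 15: tick 2 -> clock=46.
Op 16: insert b.com -> 10.0.0.1 (expiry=46+2=48). clock=46
Op 17: insert b.com -> 10.0.0.1 (expiry=46+2=48). clock=46
Op 18: insert b.com -> 10.0.0.1 (expiry=46+2=48). clock=46
Op 19: insert a.com -> 10.0.0.3 (expiry=46+3=49). clock=46
Op 20: tick 13 -> clock=59. purged={a.com,b.com}
Op 21: tick 6 -> clock=65.
Op 22: insert a.com -> 10.0.0.3 (expiry=65+5=70). clock=65
Op 23: tick 9 -> clock=74. purged={a.com}
Op 24: insert a.com -> 10.0.0.2 (expiry=74+1=75). clock=74
Op 25: insert b.com -> 10.0.0.1 (expiry=74+1=75). clock=74
Op 26: insert b.com -> 10.0.0.3 (expiry=74+1=75). clock=74
Final cache (unexpired): {a.com,b.com} -> size=2

Answer: 2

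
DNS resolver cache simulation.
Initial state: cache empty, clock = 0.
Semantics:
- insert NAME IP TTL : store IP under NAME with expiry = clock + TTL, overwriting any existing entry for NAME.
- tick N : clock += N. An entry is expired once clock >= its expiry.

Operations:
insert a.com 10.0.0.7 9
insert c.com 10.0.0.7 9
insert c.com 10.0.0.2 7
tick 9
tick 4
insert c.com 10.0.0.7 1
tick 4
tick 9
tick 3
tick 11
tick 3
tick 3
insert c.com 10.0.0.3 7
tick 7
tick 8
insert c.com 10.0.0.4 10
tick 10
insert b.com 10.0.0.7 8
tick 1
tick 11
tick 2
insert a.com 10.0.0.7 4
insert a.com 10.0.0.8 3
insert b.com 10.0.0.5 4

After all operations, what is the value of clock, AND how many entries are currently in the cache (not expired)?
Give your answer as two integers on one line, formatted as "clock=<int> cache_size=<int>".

Answer: clock=85 cache_size=2

Derivation:
Op 1: insert a.com -> 10.0.0.7 (expiry=0+9=9). clock=0
Op 2: insert c.com -> 10.0.0.7 (expiry=0+9=9). clock=0
Op 3: insert c.com -> 10.0.0.2 (expiry=0+7=7). clock=0
Op 4: tick 9 -> clock=9. purged={a.com,c.com}
Op 5: tick 4 -> clock=13.
Op 6: insert c.com -> 10.0.0.7 (expiry=13+1=14). clock=13
Op 7: tick 4 -> clock=17. purged={c.com}
Op 8: tick 9 -> clock=26.
Op 9: tick 3 -> clock=29.
Op 10: tick 11 -> clock=40.
Op 11: tick 3 -> clock=43.
Op 12: tick 3 -> clock=46.
Op 13: insert c.com -> 10.0.0.3 (expiry=46+7=53). clock=46
Op 14: tick 7 -> clock=53. purged={c.com}
Op 15: tick 8 -> clock=61.
Op 16: insert c.com -> 10.0.0.4 (expiry=61+10=71). clock=61
Op 17: tick 10 -> clock=71. purged={c.com}
Op 18: insert b.com -> 10.0.0.7 (expiry=71+8=79). clock=71
Op 19: tick 1 -> clock=72.
Op 20: tick 11 -> clock=83. purged={b.com}
Op 21: tick 2 -> clock=85.
Op 22: insert a.com -> 10.0.0.7 (expiry=85+4=89). clock=85
Op 23: insert a.com -> 10.0.0.8 (expiry=85+3=88). clock=85
Op 24: insert b.com -> 10.0.0.5 (expiry=85+4=89). clock=85
Final clock = 85
Final cache (unexpired): {a.com,b.com} -> size=2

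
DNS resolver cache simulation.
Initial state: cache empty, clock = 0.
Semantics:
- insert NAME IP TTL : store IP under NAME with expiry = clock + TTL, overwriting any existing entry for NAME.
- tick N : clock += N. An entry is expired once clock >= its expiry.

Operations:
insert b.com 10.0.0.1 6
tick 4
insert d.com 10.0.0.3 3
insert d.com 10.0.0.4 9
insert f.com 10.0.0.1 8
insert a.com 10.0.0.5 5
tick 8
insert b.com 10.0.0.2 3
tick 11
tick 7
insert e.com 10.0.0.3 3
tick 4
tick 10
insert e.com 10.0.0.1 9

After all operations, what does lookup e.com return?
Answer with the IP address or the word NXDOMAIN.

Answer: 10.0.0.1

Derivation:
Op 1: insert b.com -> 10.0.0.1 (expiry=0+6=6). clock=0
Op 2: tick 4 -> clock=4.
Op 3: insert d.com -> 10.0.0.3 (expiry=4+3=7). clock=4
Op 4: insert d.com -> 10.0.0.4 (expiry=4+9=13). clock=4
Op 5: insert f.com -> 10.0.0.1 (expiry=4+8=12). clock=4
Op 6: insert a.com -> 10.0.0.5 (expiry=4+5=9). clock=4
Op 7: tick 8 -> clock=12. purged={a.com,b.com,f.com}
Op 8: insert b.com -> 10.0.0.2 (expiry=12+3=15). clock=12
Op 9: tick 11 -> clock=23. purged={b.com,d.com}
Op 10: tick 7 -> clock=30.
Op 11: insert e.com -> 10.0.0.3 (expiry=30+3=33). clock=30
Op 12: tick 4 -> clock=34. purged={e.com}
Op 13: tick 10 -> clock=44.
Op 14: insert e.com -> 10.0.0.1 (expiry=44+9=53). clock=44
lookup e.com: present, ip=10.0.0.1 expiry=53 > clock=44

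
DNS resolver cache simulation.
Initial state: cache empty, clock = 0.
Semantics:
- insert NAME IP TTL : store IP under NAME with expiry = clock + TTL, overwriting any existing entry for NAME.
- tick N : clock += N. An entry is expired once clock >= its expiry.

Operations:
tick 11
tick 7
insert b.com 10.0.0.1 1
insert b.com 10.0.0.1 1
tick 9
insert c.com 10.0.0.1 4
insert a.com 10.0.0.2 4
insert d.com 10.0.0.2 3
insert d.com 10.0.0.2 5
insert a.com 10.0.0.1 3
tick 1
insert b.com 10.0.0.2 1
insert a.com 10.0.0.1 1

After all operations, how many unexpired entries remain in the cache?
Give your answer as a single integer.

Answer: 4

Derivation:
Op 1: tick 11 -> clock=11.
Op 2: tick 7 -> clock=18.
Op 3: insert b.com -> 10.0.0.1 (expiry=18+1=19). clock=18
Op 4: insert b.com -> 10.0.0.1 (expiry=18+1=19). clock=18
Op 5: tick 9 -> clock=27. purged={b.com}
Op 6: insert c.com -> 10.0.0.1 (expiry=27+4=31). clock=27
Op 7: insert a.com -> 10.0.0.2 (expiry=27+4=31). clock=27
Op 8: insert d.com -> 10.0.0.2 (expiry=27+3=30). clock=27
Op 9: insert d.com -> 10.0.0.2 (expiry=27+5=32). clock=27
Op 10: insert a.com -> 10.0.0.1 (expiry=27+3=30). clock=27
Op 11: tick 1 -> clock=28.
Op 12: insert b.com -> 10.0.0.2 (expiry=28+1=29). clock=28
Op 13: insert a.com -> 10.0.0.1 (expiry=28+1=29). clock=28
Final cache (unexpired): {a.com,b.com,c.com,d.com} -> size=4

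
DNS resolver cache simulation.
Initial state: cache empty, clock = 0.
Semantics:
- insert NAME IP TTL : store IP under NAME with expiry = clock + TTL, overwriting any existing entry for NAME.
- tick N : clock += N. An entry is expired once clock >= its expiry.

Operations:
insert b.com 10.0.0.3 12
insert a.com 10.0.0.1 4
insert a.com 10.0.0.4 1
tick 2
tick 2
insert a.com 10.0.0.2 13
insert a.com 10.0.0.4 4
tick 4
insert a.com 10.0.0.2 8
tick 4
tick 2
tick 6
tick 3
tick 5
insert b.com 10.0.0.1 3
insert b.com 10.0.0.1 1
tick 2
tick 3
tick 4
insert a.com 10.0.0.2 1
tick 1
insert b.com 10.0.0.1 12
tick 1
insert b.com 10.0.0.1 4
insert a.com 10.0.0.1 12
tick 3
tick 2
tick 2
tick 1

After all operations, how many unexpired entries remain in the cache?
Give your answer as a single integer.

Op 1: insert b.com -> 10.0.0.3 (expiry=0+12=12). clock=0
Op 2: insert a.com -> 10.0.0.1 (expiry=0+4=4). clock=0
Op 3: insert a.com -> 10.0.0.4 (expiry=0+1=1). clock=0
Op 4: tick 2 -> clock=2. purged={a.com}
Op 5: tick 2 -> clock=4.
Op 6: insert a.com -> 10.0.0.2 (expiry=4+13=17). clock=4
Op 7: insert a.com -> 10.0.0.4 (expiry=4+4=8). clock=4
Op 8: tick 4 -> clock=8. purged={a.com}
Op 9: insert a.com -> 10.0.0.2 (expiry=8+8=16). clock=8
Op 10: tick 4 -> clock=12. purged={b.com}
Op 11: tick 2 -> clock=14.
Op 12: tick 6 -> clock=20. purged={a.com}
Op 13: tick 3 -> clock=23.
Op 14: tick 5 -> clock=28.
Op 15: insert b.com -> 10.0.0.1 (expiry=28+3=31). clock=28
Op 16: insert b.com -> 10.0.0.1 (expiry=28+1=29). clock=28
Op 17: tick 2 -> clock=30. purged={b.com}
Op 18: tick 3 -> clock=33.
Op 19: tick 4 -> clock=37.
Op 20: insert a.com -> 10.0.0.2 (expiry=37+1=38). clock=37
Op 21: tick 1 -> clock=38. purged={a.com}
Op 22: insert b.com -> 10.0.0.1 (expiry=38+12=50). clock=38
Op 23: tick 1 -> clock=39.
Op 24: insert b.com -> 10.0.0.1 (expiry=39+4=43). clock=39
Op 25: insert a.com -> 10.0.0.1 (expiry=39+12=51). clock=39
Op 26: tick 3 -> clock=42.
Op 27: tick 2 -> clock=44. purged={b.com}
Op 28: tick 2 -> clock=46.
Op 29: tick 1 -> clock=47.
Final cache (unexpired): {a.com} -> size=1

Answer: 1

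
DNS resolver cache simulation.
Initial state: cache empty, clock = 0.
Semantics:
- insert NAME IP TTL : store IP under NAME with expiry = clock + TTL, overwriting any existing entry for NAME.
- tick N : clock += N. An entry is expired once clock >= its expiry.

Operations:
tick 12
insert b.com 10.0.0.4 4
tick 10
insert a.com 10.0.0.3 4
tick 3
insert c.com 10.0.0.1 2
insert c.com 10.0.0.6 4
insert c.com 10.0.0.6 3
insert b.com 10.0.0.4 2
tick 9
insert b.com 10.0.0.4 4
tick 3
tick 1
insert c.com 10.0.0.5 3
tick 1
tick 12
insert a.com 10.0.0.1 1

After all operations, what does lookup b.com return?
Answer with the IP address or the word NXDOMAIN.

Answer: NXDOMAIN

Derivation:
Op 1: tick 12 -> clock=12.
Op 2: insert b.com -> 10.0.0.4 (expiry=12+4=16). clock=12
Op 3: tick 10 -> clock=22. purged={b.com}
Op 4: insert a.com -> 10.0.0.3 (expiry=22+4=26). clock=22
Op 5: tick 3 -> clock=25.
Op 6: insert c.com -> 10.0.0.1 (expiry=25+2=27). clock=25
Op 7: insert c.com -> 10.0.0.6 (expiry=25+4=29). clock=25
Op 8: insert c.com -> 10.0.0.6 (expiry=25+3=28). clock=25
Op 9: insert b.com -> 10.0.0.4 (expiry=25+2=27). clock=25
Op 10: tick 9 -> clock=34. purged={a.com,b.com,c.com}
Op 11: insert b.com -> 10.0.0.4 (expiry=34+4=38). clock=34
Op 12: tick 3 -> clock=37.
Op 13: tick 1 -> clock=38. purged={b.com}
Op 14: insert c.com -> 10.0.0.5 (expiry=38+3=41). clock=38
Op 15: tick 1 -> clock=39.
Op 16: tick 12 -> clock=51. purged={c.com}
Op 17: insert a.com -> 10.0.0.1 (expiry=51+1=52). clock=51
lookup b.com: not in cache (expired or never inserted)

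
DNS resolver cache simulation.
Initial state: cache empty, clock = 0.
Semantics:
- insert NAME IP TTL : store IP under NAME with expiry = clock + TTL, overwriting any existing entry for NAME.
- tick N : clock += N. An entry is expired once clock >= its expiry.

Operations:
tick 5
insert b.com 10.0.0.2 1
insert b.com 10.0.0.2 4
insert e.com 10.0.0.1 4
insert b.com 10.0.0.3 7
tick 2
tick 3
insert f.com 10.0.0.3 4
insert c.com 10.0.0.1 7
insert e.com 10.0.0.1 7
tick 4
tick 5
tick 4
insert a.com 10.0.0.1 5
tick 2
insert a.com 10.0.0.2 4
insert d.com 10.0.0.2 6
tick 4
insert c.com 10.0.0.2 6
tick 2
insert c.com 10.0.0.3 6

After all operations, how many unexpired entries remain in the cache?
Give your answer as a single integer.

Answer: 1

Derivation:
Op 1: tick 5 -> clock=5.
Op 2: insert b.com -> 10.0.0.2 (expiry=5+1=6). clock=5
Op 3: insert b.com -> 10.0.0.2 (expiry=5+4=9). clock=5
Op 4: insert e.com -> 10.0.0.1 (expiry=5+4=9). clock=5
Op 5: insert b.com -> 10.0.0.3 (expiry=5+7=12). clock=5
Op 6: tick 2 -> clock=7.
Op 7: tick 3 -> clock=10. purged={e.com}
Op 8: insert f.com -> 10.0.0.3 (expiry=10+4=14). clock=10
Op 9: insert c.com -> 10.0.0.1 (expiry=10+7=17). clock=10
Op 10: insert e.com -> 10.0.0.1 (expiry=10+7=17). clock=10
Op 11: tick 4 -> clock=14. purged={b.com,f.com}
Op 12: tick 5 -> clock=19. purged={c.com,e.com}
Op 13: tick 4 -> clock=23.
Op 14: insert a.com -> 10.0.0.1 (expiry=23+5=28). clock=23
Op 15: tick 2 -> clock=25.
Op 16: insert a.com -> 10.0.0.2 (expiry=25+4=29). clock=25
Op 17: insert d.com -> 10.0.0.2 (expiry=25+6=31). clock=25
Op 18: tick 4 -> clock=29. purged={a.com}
Op 19: insert c.com -> 10.0.0.2 (expiry=29+6=35). clock=29
Op 20: tick 2 -> clock=31. purged={d.com}
Op 21: insert c.com -> 10.0.0.3 (expiry=31+6=37). clock=31
Final cache (unexpired): {c.com} -> size=1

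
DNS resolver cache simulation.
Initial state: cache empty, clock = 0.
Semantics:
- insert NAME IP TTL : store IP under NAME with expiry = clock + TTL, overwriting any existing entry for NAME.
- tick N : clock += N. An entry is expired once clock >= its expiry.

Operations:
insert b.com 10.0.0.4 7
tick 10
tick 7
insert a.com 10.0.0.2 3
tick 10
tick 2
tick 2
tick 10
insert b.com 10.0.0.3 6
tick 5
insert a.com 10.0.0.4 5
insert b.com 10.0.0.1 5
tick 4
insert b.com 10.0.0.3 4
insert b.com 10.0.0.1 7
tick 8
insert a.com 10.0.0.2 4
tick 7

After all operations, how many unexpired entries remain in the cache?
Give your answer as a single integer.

Op 1: insert b.com -> 10.0.0.4 (expiry=0+7=7). clock=0
Op 2: tick 10 -> clock=10. purged={b.com}
Op 3: tick 7 -> clock=17.
Op 4: insert a.com -> 10.0.0.2 (expiry=17+3=20). clock=17
Op 5: tick 10 -> clock=27. purged={a.com}
Op 6: tick 2 -> clock=29.
Op 7: tick 2 -> clock=31.
Op 8: tick 10 -> clock=41.
Op 9: insert b.com -> 10.0.0.3 (expiry=41+6=47). clock=41
Op 10: tick 5 -> clock=46.
Op 11: insert a.com -> 10.0.0.4 (expiry=46+5=51). clock=46
Op 12: insert b.com -> 10.0.0.1 (expiry=46+5=51). clock=46
Op 13: tick 4 -> clock=50.
Op 14: insert b.com -> 10.0.0.3 (expiry=50+4=54). clock=50
Op 15: insert b.com -> 10.0.0.1 (expiry=50+7=57). clock=50
Op 16: tick 8 -> clock=58. purged={a.com,b.com}
Op 17: insert a.com -> 10.0.0.2 (expiry=58+4=62). clock=58
Op 18: tick 7 -> clock=65. purged={a.com}
Final cache (unexpired): {} -> size=0

Answer: 0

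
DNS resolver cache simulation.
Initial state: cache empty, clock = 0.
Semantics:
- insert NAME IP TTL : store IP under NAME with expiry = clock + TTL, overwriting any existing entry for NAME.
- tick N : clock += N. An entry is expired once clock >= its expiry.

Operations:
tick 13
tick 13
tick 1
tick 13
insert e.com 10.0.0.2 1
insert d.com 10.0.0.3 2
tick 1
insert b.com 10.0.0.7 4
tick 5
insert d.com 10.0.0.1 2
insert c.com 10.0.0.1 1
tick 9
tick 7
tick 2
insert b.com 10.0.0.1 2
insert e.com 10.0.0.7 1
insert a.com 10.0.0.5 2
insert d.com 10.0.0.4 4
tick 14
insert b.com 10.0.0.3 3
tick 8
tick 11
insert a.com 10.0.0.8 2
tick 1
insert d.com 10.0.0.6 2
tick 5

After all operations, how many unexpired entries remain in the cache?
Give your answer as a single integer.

Answer: 0

Derivation:
Op 1: tick 13 -> clock=13.
Op 2: tick 13 -> clock=26.
Op 3: tick 1 -> clock=27.
Op 4: tick 13 -> clock=40.
Op 5: insert e.com -> 10.0.0.2 (expiry=40+1=41). clock=40
Op 6: insert d.com -> 10.0.0.3 (expiry=40+2=42). clock=40
Op 7: tick 1 -> clock=41. purged={e.com}
Op 8: insert b.com -> 10.0.0.7 (expiry=41+4=45). clock=41
Op 9: tick 5 -> clock=46. purged={b.com,d.com}
Op 10: insert d.com -> 10.0.0.1 (expiry=46+2=48). clock=46
Op 11: insert c.com -> 10.0.0.1 (expiry=46+1=47). clock=46
Op 12: tick 9 -> clock=55. purged={c.com,d.com}
Op 13: tick 7 -> clock=62.
Op 14: tick 2 -> clock=64.
Op 15: insert b.com -> 10.0.0.1 (expiry=64+2=66). clock=64
Op 16: insert e.com -> 10.0.0.7 (expiry=64+1=65). clock=64
Op 17: insert a.com -> 10.0.0.5 (expiry=64+2=66). clock=64
Op 18: insert d.com -> 10.0.0.4 (expiry=64+4=68). clock=64
Op 19: tick 14 -> clock=78. purged={a.com,b.com,d.com,e.com}
Op 20: insert b.com -> 10.0.0.3 (expiry=78+3=81). clock=78
Op 21: tick 8 -> clock=86. purged={b.com}
Op 22: tick 11 -> clock=97.
Op 23: insert a.com -> 10.0.0.8 (expiry=97+2=99). clock=97
Op 24: tick 1 -> clock=98.
Op 25: insert d.com -> 10.0.0.6 (expiry=98+2=100). clock=98
Op 26: tick 5 -> clock=103. purged={a.com,d.com}
Final cache (unexpired): {} -> size=0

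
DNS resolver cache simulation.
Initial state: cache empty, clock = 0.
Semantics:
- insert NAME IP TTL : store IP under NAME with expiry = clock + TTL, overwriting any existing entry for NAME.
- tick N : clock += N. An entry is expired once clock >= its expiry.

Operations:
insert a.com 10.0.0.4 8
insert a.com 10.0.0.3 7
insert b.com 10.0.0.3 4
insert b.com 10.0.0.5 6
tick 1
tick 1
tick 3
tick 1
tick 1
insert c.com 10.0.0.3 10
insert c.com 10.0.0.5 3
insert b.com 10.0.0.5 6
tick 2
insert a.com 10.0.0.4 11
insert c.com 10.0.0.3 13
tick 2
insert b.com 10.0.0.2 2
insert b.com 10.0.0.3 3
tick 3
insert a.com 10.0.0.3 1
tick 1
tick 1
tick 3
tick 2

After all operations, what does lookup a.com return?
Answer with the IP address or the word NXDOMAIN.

Op 1: insert a.com -> 10.0.0.4 (expiry=0+8=8). clock=0
Op 2: insert a.com -> 10.0.0.3 (expiry=0+7=7). clock=0
Op 3: insert b.com -> 10.0.0.3 (expiry=0+4=4). clock=0
Op 4: insert b.com -> 10.0.0.5 (expiry=0+6=6). clock=0
Op 5: tick 1 -> clock=1.
Op 6: tick 1 -> clock=2.
Op 7: tick 3 -> clock=5.
Op 8: tick 1 -> clock=6. purged={b.com}
Op 9: tick 1 -> clock=7. purged={a.com}
Op 10: insert c.com -> 10.0.0.3 (expiry=7+10=17). clock=7
Op 11: insert c.com -> 10.0.0.5 (expiry=7+3=10). clock=7
Op 12: insert b.com -> 10.0.0.5 (expiry=7+6=13). clock=7
Op 13: tick 2 -> clock=9.
Op 14: insert a.com -> 10.0.0.4 (expiry=9+11=20). clock=9
Op 15: insert c.com -> 10.0.0.3 (expiry=9+13=22). clock=9
Op 16: tick 2 -> clock=11.
Op 17: insert b.com -> 10.0.0.2 (expiry=11+2=13). clock=11
Op 18: insert b.com -> 10.0.0.3 (expiry=11+3=14). clock=11
Op 19: tick 3 -> clock=14. purged={b.com}
Op 20: insert a.com -> 10.0.0.3 (expiry=14+1=15). clock=14
Op 21: tick 1 -> clock=15. purged={a.com}
Op 22: tick 1 -> clock=16.
Op 23: tick 3 -> clock=19.
Op 24: tick 2 -> clock=21.
lookup a.com: not in cache (expired or never inserted)

Answer: NXDOMAIN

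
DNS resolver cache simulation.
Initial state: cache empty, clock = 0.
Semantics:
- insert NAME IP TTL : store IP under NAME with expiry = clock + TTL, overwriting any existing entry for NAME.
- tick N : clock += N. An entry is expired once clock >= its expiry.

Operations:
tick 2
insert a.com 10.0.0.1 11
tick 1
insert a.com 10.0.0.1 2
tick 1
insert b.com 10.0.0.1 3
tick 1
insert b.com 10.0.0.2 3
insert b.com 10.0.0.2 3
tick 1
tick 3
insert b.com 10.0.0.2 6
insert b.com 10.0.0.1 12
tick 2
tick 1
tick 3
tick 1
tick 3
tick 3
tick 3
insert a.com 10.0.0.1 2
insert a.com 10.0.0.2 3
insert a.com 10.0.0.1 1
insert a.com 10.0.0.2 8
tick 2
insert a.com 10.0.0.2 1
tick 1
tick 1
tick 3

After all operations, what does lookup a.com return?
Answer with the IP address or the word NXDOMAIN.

Op 1: tick 2 -> clock=2.
Op 2: insert a.com -> 10.0.0.1 (expiry=2+11=13). clock=2
Op 3: tick 1 -> clock=3.
Op 4: insert a.com -> 10.0.0.1 (expiry=3+2=5). clock=3
Op 5: tick 1 -> clock=4.
Op 6: insert b.com -> 10.0.0.1 (expiry=4+3=7). clock=4
Op 7: tick 1 -> clock=5. purged={a.com}
Op 8: insert b.com -> 10.0.0.2 (expiry=5+3=8). clock=5
Op 9: insert b.com -> 10.0.0.2 (expiry=5+3=8). clock=5
Op 10: tick 1 -> clock=6.
Op 11: tick 3 -> clock=9. purged={b.com}
Op 12: insert b.com -> 10.0.0.2 (expiry=9+6=15). clock=9
Op 13: insert b.com -> 10.0.0.1 (expiry=9+12=21). clock=9
Op 14: tick 2 -> clock=11.
Op 15: tick 1 -> clock=12.
Op 16: tick 3 -> clock=15.
Op 17: tick 1 -> clock=16.
Op 18: tick 3 -> clock=19.
Op 19: tick 3 -> clock=22. purged={b.com}
Op 20: tick 3 -> clock=25.
Op 21: insert a.com -> 10.0.0.1 (expiry=25+2=27). clock=25
Op 22: insert a.com -> 10.0.0.2 (expiry=25+3=28). clock=25
Op 23: insert a.com -> 10.0.0.1 (expiry=25+1=26). clock=25
Op 24: insert a.com -> 10.0.0.2 (expiry=25+8=33). clock=25
Op 25: tick 2 -> clock=27.
Op 26: insert a.com -> 10.0.0.2 (expiry=27+1=28). clock=27
Op 27: tick 1 -> clock=28. purged={a.com}
Op 28: tick 1 -> clock=29.
Op 29: tick 3 -> clock=32.
lookup a.com: not in cache (expired or never inserted)

Answer: NXDOMAIN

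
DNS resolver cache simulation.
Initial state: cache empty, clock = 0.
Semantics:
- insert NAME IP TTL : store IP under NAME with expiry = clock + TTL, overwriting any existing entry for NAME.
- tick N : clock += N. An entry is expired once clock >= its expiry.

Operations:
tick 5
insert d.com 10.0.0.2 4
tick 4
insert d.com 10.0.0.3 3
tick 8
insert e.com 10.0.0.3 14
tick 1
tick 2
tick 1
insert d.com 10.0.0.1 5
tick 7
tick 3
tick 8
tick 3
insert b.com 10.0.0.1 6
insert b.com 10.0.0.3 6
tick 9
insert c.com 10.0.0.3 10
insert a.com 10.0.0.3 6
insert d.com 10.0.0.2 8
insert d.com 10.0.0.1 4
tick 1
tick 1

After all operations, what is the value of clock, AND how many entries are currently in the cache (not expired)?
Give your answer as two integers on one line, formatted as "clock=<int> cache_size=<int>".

Op 1: tick 5 -> clock=5.
Op 2: insert d.com -> 10.0.0.2 (expiry=5+4=9). clock=5
Op 3: tick 4 -> clock=9. purged={d.com}
Op 4: insert d.com -> 10.0.0.3 (expiry=9+3=12). clock=9
Op 5: tick 8 -> clock=17. purged={d.com}
Op 6: insert e.com -> 10.0.0.3 (expiry=17+14=31). clock=17
Op 7: tick 1 -> clock=18.
Op 8: tick 2 -> clock=20.
Op 9: tick 1 -> clock=21.
Op 10: insert d.com -> 10.0.0.1 (expiry=21+5=26). clock=21
Op 11: tick 7 -> clock=28. purged={d.com}
Op 12: tick 3 -> clock=31. purged={e.com}
Op 13: tick 8 -> clock=39.
Op 14: tick 3 -> clock=42.
Op 15: insert b.com -> 10.0.0.1 (expiry=42+6=48). clock=42
Op 16: insert b.com -> 10.0.0.3 (expiry=42+6=48). clock=42
Op 17: tick 9 -> clock=51. purged={b.com}
Op 18: insert c.com -> 10.0.0.3 (expiry=51+10=61). clock=51
Op 19: insert a.com -> 10.0.0.3 (expiry=51+6=57). clock=51
Op 20: insert d.com -> 10.0.0.2 (expiry=51+8=59). clock=51
Op 21: insert d.com -> 10.0.0.1 (expiry=51+4=55). clock=51
Op 22: tick 1 -> clock=52.
Op 23: tick 1 -> clock=53.
Final clock = 53
Final cache (unexpired): {a.com,c.com,d.com} -> size=3

Answer: clock=53 cache_size=3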